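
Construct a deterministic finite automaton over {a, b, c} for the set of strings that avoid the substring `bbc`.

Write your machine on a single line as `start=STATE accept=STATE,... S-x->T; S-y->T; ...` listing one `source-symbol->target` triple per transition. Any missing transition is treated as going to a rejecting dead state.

start=q0; accept=q0,q1,q2; q0-a->q0; q0-b->q1; q0-c->q0; q1-a->q0; q1-b->q2; q1-c->q0; q2-a->q0; q2-b->q2; q2-c->q3; q3-a->q3; q3-b->q3; q3-c->q3

Track partial matches of the forbidden pattern `bbc`. State q3 is a dead state reached once `bbc` has occurred; every other state accepts. q0 means no part of `bbc` is currently matched.
        a   b   c  
>* q0   q0  q1  q0 
 * q1   q0  q2  q0 
 * q2   q0  q2  q3 
   q3   q3  q3  q3 
(> = start, * = accepting)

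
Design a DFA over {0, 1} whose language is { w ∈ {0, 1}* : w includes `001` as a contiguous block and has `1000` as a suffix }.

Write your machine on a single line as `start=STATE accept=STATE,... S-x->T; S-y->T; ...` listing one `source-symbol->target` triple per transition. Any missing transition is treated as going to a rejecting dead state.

start=q0; accept=q10; q0-0->q1; q0-1->q2; q1-0->q3; q1-1->q2; q2-0->q4; q2-1->q2; q3-0->q3; q3-1->q5; q4-0->q6; q4-1->q2; q5-0->q7; q5-1->q5; q6-0->q8; q6-1->q5; q7-0->q9; q7-1->q5; q8-0->q3; q8-1->q5; q9-0->q10; q9-1->q5; q10-0->q11; q10-1->q5; q11-0->q11; q11-1->q5

Build one automaton per condition and run them in lockstep. One (4 states) tracks whether and how much of `001` has been seen; the other (5 states) tracks how much of the suffix `1000` has currently been matched. Each combined state is a pair, one component from each; accept when both components accept.
12 states suffice.
          0    1  
>  q0     q1   q2 
   q1     q3   q2 
   q2     q4   q2 
   q3     q3   q5 
   q4     q6   q2 
   q5     q7   q5 
   q6     q8   q5 
   q7     q9   q5 
   q8     q3   q5 
   q9    q10   q5 
 * q10   q11   q5 
   q11   q11   q5 
(> = start, * = accepting)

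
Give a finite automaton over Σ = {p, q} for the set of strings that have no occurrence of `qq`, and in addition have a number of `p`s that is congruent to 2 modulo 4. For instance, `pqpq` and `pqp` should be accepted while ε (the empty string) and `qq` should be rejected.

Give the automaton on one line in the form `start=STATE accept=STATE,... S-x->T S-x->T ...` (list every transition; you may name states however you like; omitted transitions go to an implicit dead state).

Run two small machines in parallel and take their product. One (3 states) tracks partial matches of the forbidden pattern `qq`; the other (4 states) tracks the count of `p`s modulo 4. Each combined state is a pair, one component from each; accept when both components accept.
With 12 states:
          p    q  
>  S0     S1   S2 
   S1     S3   S4 
   S2     S1   S5 
 * S3     S6   S7 
   S4     S3   S8 
   S5     S8   S5 
   S6     S0   S9 
 * S7     S6  S10 
   S8    S10   S8 
   S9     S0  S11 
   S10   S11  S10 
   S11    S5  S11 
(> = start, * = accepting)

start=S0 accept=S3,S7 S0-p->S1 S0-q->S2 S1-p->S3 S1-q->S4 S2-p->S1 S2-q->S5 S3-p->S6 S3-q->S7 S4-p->S3 S4-q->S8 S5-p->S8 S5-q->S5 S6-p->S0 S6-q->S9 S7-p->S6 S7-q->S10 S8-p->S10 S8-q->S8 S9-p->S0 S9-q->S11 S10-p->S11 S10-q->S10 S11-p->S5 S11-q->S11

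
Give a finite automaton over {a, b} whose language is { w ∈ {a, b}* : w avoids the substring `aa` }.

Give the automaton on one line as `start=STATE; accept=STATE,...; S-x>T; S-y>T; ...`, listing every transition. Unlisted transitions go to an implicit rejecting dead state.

Track partial matches of the forbidden pattern `aa`. State q2 is a dead state reached once `aa` has occurred; every other state accepts. q0 means no part of `aa` is currently matched.
With 3 states:
        a   b  
>* q0   q1  q0 
 * q1   q2  q0 
   q2   q2  q2 
(> = start, * = accepting)

start=q0; accept=q0,q1; q0-a>q1; q0-b>q0; q1-a>q2; q1-b>q0; q2-a>q2; q2-b>q2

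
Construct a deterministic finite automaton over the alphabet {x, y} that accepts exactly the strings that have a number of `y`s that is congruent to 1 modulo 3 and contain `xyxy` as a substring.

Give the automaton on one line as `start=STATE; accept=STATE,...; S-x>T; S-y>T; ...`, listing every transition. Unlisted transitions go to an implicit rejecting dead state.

Handle the two conditions separately and then intersect. The first has 3 states tracking the count of `y`s modulo 3; the second has 5 states tracking whether and how much of `xyxy` has been seen. A product state is a pair (one from each), accepting exactly when both do.
15 states suffice.
          x    y  
>  S0     S1   S2 
   S1     S1   S3 
   S2     S4   S5 
   S3     S6   S5 
   S4     S4   S7 
   S5     S8   S0 
   S6     S4   S9 
   S7    S10   S0 
   S8     S8  S11 
   S9     S9  S12 
   S10    S8  S12 
   S11   S13   S2 
   S12   S12  S14 
   S13    S1  S14 
 * S14   S14   S9 
(> = start, * = accepting)

start=S0; accept=S14; S0-x>S1; S0-y>S2; S1-x>S1; S1-y>S3; S2-x>S4; S2-y>S5; S3-x>S6; S3-y>S5; S4-x>S4; S4-y>S7; S5-x>S8; S5-y>S0; S6-x>S4; S6-y>S9; S7-x>S10; S7-y>S0; S8-x>S8; S8-y>S11; S9-x>S9; S9-y>S12; S10-x>S8; S10-y>S12; S11-x>S13; S11-y>S2; S12-x>S12; S12-y>S14; S13-x>S1; S13-y>S14; S14-x>S14; S14-y>S9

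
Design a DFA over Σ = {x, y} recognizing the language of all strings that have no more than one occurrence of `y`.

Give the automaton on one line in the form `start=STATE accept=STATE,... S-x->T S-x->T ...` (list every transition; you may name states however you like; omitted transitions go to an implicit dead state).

start=A accept=A,B A-x->A A-y->B B-x->B B-y->C C-x->C C-y->C

Count `y`s, saturating at 2: state A means no `y` yet, B means one `y` seen, C means more than one. Each `y` increments (capped at C); other symbols loop. Accept from {A, B}.
3 states suffice.
       x  y 
>* A   A  B 
 * B   B  C 
   C   C  C 
(> = start, * = accepting)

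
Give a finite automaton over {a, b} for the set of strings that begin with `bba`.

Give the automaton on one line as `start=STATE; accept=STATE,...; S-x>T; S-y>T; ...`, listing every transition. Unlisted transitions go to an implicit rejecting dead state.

start=q0; accept=q3; q0-a>q4; q0-b>q1; q1-a>q4; q1-b>q2; q2-a>q3; q2-b>q4; q3-a>q3; q3-b>q3; q4-a>q4; q4-b>q4

Check the first 3 symbols one by one: q0 through q2 record how many have matched `bba` so far; any wrong symbol goes to the dead state q4. After all 3 match we enter the accepting sink q3.
5 states suffice.
        a   b  
>  q0   q4  q1 
   q1   q4  q2 
   q2   q3  q4 
 * q3   q3  q3 
   q4   q4  q4 
(> = start, * = accepting)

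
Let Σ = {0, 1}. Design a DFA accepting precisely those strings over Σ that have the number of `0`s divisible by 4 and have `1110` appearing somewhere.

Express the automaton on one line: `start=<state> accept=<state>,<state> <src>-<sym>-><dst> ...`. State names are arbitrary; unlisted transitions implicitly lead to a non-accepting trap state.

Run two small machines in parallel and take their product. One (4 states) tracks the count of `0`s modulo 4; the other (5 states) tracks whether and how much of `1110` has been seen. Each combined state is a pair, one component from each; accept when both components accept. After merging equivalent states the machine shrinks.
A 17-state machine:
       0  1 
>  A   B  C 
   B   D  E 
   C   B  F 
   D   G  H 
   E   D  I 
   F   B  J 
   G   A  K 
   H   G  L 
   I   D  M 
   J   M  J 
   K   A  N 
   L   G  O 
   M   O  M 
   N   A  P 
   O   P  O 
   P   Q  P 
 * Q   M  Q 
(> = start, * = accepting)

start=A accept=Q A-0->B A-1->C B-0->D B-1->E C-0->B C-1->F D-0->G D-1->H E-0->D E-1->I F-0->B F-1->J G-0->A G-1->K H-0->G H-1->L I-0->D I-1->M J-0->M J-1->J K-0->A K-1->N L-0->G L-1->O M-0->O M-1->M N-0->A N-1->P O-0->P O-1->O P-0->Q P-1->P Q-0->M Q-1->Q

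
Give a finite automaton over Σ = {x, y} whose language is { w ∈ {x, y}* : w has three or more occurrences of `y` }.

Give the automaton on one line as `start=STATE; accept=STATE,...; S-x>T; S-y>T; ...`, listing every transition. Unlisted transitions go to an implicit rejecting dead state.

start=A; accept=D,E; A-x>A; A-y>B; B-x>B; B-y>C; C-x>C; C-y>D; D-x>D; D-y>E; E-x>E; E-y>E

Count `y`s, saturating at 4: states A through D mean 0 through 3 `y`s seen; E means more than 3. Each `y` increments (capped at E); other symbols loop. Accept from {D, E}.
A 5-state machine:
       x  y 
>  A   A  B 
   B   B  C 
   C   C  D 
 * D   D  E 
 * E   E  E 
(> = start, * = accepting)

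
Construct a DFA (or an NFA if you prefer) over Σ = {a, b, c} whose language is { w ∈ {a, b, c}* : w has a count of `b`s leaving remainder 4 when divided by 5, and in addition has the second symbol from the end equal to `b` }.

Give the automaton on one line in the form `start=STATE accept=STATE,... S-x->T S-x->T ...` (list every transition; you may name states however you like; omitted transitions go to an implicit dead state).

Handle the two conditions separately and then intersect. The first has 5 states tracking the count of `b`s modulo 5; the second has 13 states tracking the last 2 symbols read. A product state is a pair (one from each), accepting exactly when both do. Equivalent product states are then merged.
A 9-state machine:
        a   b   c  
>  S0   S0  S1  S0 
   S1   S1  S2  S1 
   S2   S2  S3  S2 
   S3   S4  S5  S4 
   S4   S4  S6  S4 
 * S5   S7  S0  S7 
   S6   S7  S0  S7 
 * S7   S8  S0  S8 
   S8   S8  S0  S8 
(> = start, * = accepting)

start=S0 accept=S5,S7 S0-a->S0 S0-b->S1 S0-c->S0 S1-a->S1 S1-b->S2 S1-c->S1 S2-a->S2 S2-b->S3 S2-c->S2 S3-a->S4 S3-b->S5 S3-c->S4 S4-a->S4 S4-b->S6 S4-c->S4 S5-a->S7 S5-b->S0 S5-c->S7 S6-a->S7 S6-b->S0 S6-c->S7 S7-a->S8 S7-b->S0 S7-c->S8 S8-a->S8 S8-b->S0 S8-c->S8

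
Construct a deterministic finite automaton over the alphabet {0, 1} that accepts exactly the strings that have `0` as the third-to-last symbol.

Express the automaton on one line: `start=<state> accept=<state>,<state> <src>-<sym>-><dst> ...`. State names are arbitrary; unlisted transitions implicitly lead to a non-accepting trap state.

A DFA must remember the last 3 symbols (since which symbol is third-to-last isn't known until the input ends). Use one state per possible window of the last ≤3 symbols; accept from those whose window starts with `0`.
A 15-state machine:
          0    1  
>  q0     q1   q2 
   q1     q3   q4 
   q2     q5   q6 
   q3     q7   q8 
   q4     q9  q10 
   q5    q11  q12 
   q6    q13  q14 
 * q7     q7   q8 
 * q8     q9  q10 
 * q9    q11  q12 
 * q10   q13  q14 
   q11    q7   q8 
   q12    q9  q10 
   q13   q11  q12 
   q14   q13  q14 
(> = start, * = accepting)

start=q0 accept=q7,q8,q9,q10 q0-0->q1 q0-1->q2 q1-0->q3 q1-1->q4 q2-0->q5 q2-1->q6 q3-0->q7 q3-1->q8 q4-0->q9 q4-1->q10 q5-0->q11 q5-1->q12 q6-0->q13 q6-1->q14 q7-0->q7 q7-1->q8 q8-0->q9 q8-1->q10 q9-0->q11 q9-1->q12 q10-0->q13 q10-1->q14 q11-0->q7 q11-1->q8 q12-0->q9 q12-1->q10 q13-0->q11 q13-1->q12 q14-0->q13 q14-1->q14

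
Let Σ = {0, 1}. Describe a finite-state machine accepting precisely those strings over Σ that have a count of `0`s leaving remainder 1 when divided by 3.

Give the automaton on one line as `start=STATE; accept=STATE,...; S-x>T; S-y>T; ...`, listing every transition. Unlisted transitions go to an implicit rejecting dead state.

start=q0; accept=q1; q0-0>q1; q0-1>q0; q1-0>q2; q1-1>q1; q2-0>q0; q2-1>q2

Keep the running count of `0`s modulo 3: each `0` advances along the cycle q0 → q1 → q2 → q0 while other symbols loop. Accept at q1.
        0   1  
>  q0   q1  q0 
 * q1   q2  q1 
   q2   q0  q2 
(> = start, * = accepting)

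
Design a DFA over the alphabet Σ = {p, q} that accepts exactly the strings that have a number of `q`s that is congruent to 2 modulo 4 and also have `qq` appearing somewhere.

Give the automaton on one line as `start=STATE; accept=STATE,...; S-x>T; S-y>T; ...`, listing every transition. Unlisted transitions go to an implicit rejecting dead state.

Build one automaton per condition and run them in lockstep. One (4 states) tracks the count of `q`s modulo 4; the other (3 states) tracks whether and how much of `qq` has been seen. Each combined state is a pair, one component from each; accept when both components accept.
A 12-state machine:
          p    q  
>  S0     S0   S1 
   S1     S2   S3 
   S2     S2   S4 
 * S3     S3   S5 
   S4     S6   S5 
   S5     S5   S7 
   S6     S6   S8 
   S7     S7   S9 
   S8    S10   S7 
   S9     S9   S3 
   S10   S10  S11 
   S11    S0   S9 
(> = start, * = accepting)

start=S0; accept=S3; S0-p>S0; S0-q>S1; S1-p>S2; S1-q>S3; S2-p>S2; S2-q>S4; S3-p>S3; S3-q>S5; S4-p>S6; S4-q>S5; S5-p>S5; S5-q>S7; S6-p>S6; S6-q>S8; S7-p>S7; S7-q>S9; S8-p>S10; S8-q>S7; S9-p>S9; S9-q>S3; S10-p>S10; S10-q>S11; S11-p>S0; S11-q>S9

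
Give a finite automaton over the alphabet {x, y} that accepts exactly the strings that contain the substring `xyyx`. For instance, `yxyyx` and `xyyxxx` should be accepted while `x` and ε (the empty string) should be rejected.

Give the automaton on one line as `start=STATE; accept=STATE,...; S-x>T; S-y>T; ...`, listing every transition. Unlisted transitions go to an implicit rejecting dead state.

States q0..q3 record the length of the longest prefix of `xyyx` that matches the current input suffix. Reaching q4 means `xyyx` has been seen, and we stay there forever. Accept from q4.
A 5-state machine:
        x   y  
>  q0   q1  q0 
   q1   q1  q2 
   q2   q1  q3 
   q3   q4  q0 
 * q4   q4  q4 
(> = start, * = accepting)

start=q0; accept=q4; q0-x>q1; q0-y>q0; q1-x>q1; q1-y>q2; q2-x>q1; q2-y>q3; q3-x>q4; q3-y>q0; q4-x>q4; q4-y>q4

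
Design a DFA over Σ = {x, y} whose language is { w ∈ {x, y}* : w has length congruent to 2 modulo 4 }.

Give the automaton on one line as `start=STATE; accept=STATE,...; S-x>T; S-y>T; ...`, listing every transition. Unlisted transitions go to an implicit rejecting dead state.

Only the length mod 4 matters, so use a 4-cycle: from any state, every input symbol moves to the next state, wrapping D back to A. Mark C accepting.
       x  y 
>  A   B  B 
   B   C  C 
 * C   D  D 
   D   A  A 
(> = start, * = accepting)

start=A; accept=C; A-x>B; A-y>B; B-x>C; B-y>C; C-x>D; C-y>D; D-x>A; D-y>A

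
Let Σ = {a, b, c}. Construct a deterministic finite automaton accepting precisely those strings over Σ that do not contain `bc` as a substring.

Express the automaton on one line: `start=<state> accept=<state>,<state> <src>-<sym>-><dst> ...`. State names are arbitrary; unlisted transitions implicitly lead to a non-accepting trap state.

start=s0 accept=s0,s1 s0-a->s0 s0-b->s1 s0-c->s0 s1-a->s0 s1-b->s1 s1-c->s2 s2-a->s2 s2-b->s2 s2-c->s2

Track partial matches of the forbidden pattern `bc`. State s2 is a dead state reached once `bc` has occurred; every other state accepts. s0 means no part of `bc` is currently matched.
A 3-state machine:
        a   b   c  
>* s0   s0  s1  s0 
 * s1   s0  s1  s2 
   s2   s2  s2  s2 
(> = start, * = accepting)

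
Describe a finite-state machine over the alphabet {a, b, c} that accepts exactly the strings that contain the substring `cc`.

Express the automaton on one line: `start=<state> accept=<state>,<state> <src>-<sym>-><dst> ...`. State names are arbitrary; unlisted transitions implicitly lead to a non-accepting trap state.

start=S0 accept=S2 S0-a->S0 S0-b->S0 S0-c->S1 S1-a->S0 S1-b->S0 S1-c->S2 S2-a->S2 S2-b->S2 S2-c->S2

Track how much of `cc` has been matched so far: state S0 is no progress, S2 is the absorbing accept state reached once `cc` has occurred. Intermediate states record partial matches; on a mismatch, fall back to the longest reusable overlap.
3 states suffice.
        a   b   c  
>  S0   S0  S0  S1 
   S1   S0  S0  S2 
 * S2   S2  S2  S2 
(> = start, * = accepting)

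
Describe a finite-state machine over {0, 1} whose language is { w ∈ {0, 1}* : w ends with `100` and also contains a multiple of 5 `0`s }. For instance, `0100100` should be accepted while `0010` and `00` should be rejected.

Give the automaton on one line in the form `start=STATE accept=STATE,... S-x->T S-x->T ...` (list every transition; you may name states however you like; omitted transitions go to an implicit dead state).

Run two small machines in parallel and take their product. The first has 4 states tracking how much of the suffix `100` has currently been matched; the second has 5 states tracking the count of `0`s modulo 5. A product state is a pair (one from each), accepting exactly when both do. Minimizing collapses redundant product states.
With 8 states:
        0   1  
>  q0   q1  q0 
   q1   q2  q1 
   q2   q3  q2 
   q3   q4  q5 
   q4   q0  q4 
   q5   q6  q5 
   q6   q7  q4 
 * q7   q1  q0 
(> = start, * = accepting)

start=q0 accept=q7 q0-0->q1 q0-1->q0 q1-0->q2 q1-1->q1 q2-0->q3 q2-1->q2 q3-0->q4 q3-1->q5 q4-0->q0 q4-1->q4 q5-0->q6 q5-1->q5 q6-0->q7 q6-1->q4 q7-0->q1 q7-1->q0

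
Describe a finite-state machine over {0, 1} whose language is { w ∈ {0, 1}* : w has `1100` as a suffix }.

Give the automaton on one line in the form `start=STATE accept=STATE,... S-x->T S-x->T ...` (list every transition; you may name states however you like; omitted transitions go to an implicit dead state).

Remember how much of `1100` the current input suffix matches. State s0 means no match yet; s1 means the last symbol is `1`; s2 means the last 2 symbols are `11`; s3 means the last 3 symbols are `110`; s4 means the last 4 symbols are `1100`. Only s4 accepts. On a mismatch, fall back to the longest proper suffix that is still a prefix of `1100`.
5 states suffice.
        0   1  
>  s0   s0  s1 
   s1   s0  s2 
   s2   s3  s2 
   s3   s4  s1 
 * s4   s0  s1 
(> = start, * = accepting)

start=s0 accept=s4 s0-0->s0 s0-1->s1 s1-0->s0 s1-1->s2 s2-0->s3 s2-1->s2 s3-0->s4 s3-1->s1 s4-0->s0 s4-1->s1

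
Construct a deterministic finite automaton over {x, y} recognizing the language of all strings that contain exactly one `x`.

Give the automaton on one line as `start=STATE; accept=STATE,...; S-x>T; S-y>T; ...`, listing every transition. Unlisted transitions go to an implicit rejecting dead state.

Only the number of `x`s matters, and only up to 2. Make a chain A → B → C advanced by each `x` (with C absorbing); every other symbol self-loops. The accepting set is {B}.
3 states suffice.
       x  y 
>  A   B  A 
 * B   C  B 
   C   C  C 
(> = start, * = accepting)

start=A; accept=B; A-x>B; A-y>A; B-x>C; B-y>B; C-x>C; C-y>C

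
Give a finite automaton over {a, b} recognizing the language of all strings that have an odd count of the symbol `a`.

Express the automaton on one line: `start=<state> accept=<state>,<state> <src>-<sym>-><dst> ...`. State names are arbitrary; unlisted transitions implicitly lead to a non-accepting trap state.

start=q0 accept=q1 q0-a->q1 q0-b->q0 q1-a->q0 q1-b->q1

The only thing that matters is how many `a`s have appeared, reduced mod 2. Use one state per residue: q0 for 0, …, q1 for 1. Reading `a` moves to the next residue; anything else stays put. q1 is accepting.
A 2-state machine:
        a   b  
>  q0   q1  q0 
 * q1   q0  q1 
(> = start, * = accepting)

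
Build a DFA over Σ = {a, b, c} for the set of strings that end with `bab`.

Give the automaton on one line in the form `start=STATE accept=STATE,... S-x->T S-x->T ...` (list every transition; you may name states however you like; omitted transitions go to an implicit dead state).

start=q0 accept=q3 q0-a->q0 q0-b->q1 q0-c->q0 q1-a->q2 q1-b->q1 q1-c->q0 q2-a->q0 q2-b->q3 q2-c->q0 q3-a->q2 q3-b->q1 q3-c->q0

Remember how much of `bab` the current input suffix matches. State q0 means no match yet; q1 means the last symbol is `b`; q2 means the last 2 symbols are `ba`; q3 means the last 3 symbols are `bab`. Only q3 accepts. On a mismatch, fall back to the longest proper suffix that is still a prefix of `bab`.
        a   b   c  
>  q0   q0  q1  q0 
   q1   q2  q1  q0 
   q2   q0  q3  q0 
 * q3   q2  q1  q0 
(> = start, * = accepting)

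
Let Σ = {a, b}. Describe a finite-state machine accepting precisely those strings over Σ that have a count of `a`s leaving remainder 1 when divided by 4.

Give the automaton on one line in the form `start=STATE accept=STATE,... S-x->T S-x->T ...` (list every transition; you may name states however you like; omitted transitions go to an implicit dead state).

Keep the running count of `a`s modulo 4: each `a` advances along the cycle s0 → s1 → s2 → s3 → s0 while other symbols loop. Accept at s1.
4 states suffice.
        a   b  
>  s0   s1  s0 
 * s1   s2  s1 
   s2   s3  s2 
   s3   s0  s3 
(> = start, * = accepting)

start=s0 accept=s1 s0-a->s1 s0-b->s0 s1-a->s2 s1-b->s1 s2-a->s3 s2-b->s2 s3-a->s0 s3-b->s3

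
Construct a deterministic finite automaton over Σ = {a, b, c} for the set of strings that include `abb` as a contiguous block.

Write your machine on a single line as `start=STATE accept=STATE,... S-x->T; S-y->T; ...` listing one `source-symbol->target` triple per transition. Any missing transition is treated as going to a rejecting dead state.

States q0..q2 record the length of the longest prefix of `abb` that matches the current input suffix. Reaching q3 means `abb` has been seen, and we stay there forever. Accept from q3.
4 states suffice.
        a   b   c  
>  q0   q1  q0  q0 
   q1   q1  q2  q0 
   q2   q1  q3  q0 
 * q3   q3  q3  q3 
(> = start, * = accepting)

start=q0; accept=q3; q0-a->q1; q0-b->q0; q0-c->q0; q1-a->q1; q1-b->q2; q1-c->q0; q2-a->q1; q2-b->q3; q2-c->q0; q3-a->q3; q3-b->q3; q3-c->q3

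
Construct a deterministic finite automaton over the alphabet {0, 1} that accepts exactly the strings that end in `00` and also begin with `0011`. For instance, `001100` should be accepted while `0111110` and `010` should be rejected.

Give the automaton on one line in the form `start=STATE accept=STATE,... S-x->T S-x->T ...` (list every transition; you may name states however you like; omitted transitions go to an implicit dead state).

start=q0 accept=q7 q0-0->q1 q0-1->q2 q1-0->q3 q1-1->q2 q2-0->q2 q2-1->q2 q3-0->q2 q3-1->q4 q4-0->q2 q4-1->q5 q5-0->q6 q5-1->q5 q6-0->q7 q6-1->q5 q7-0->q7 q7-1->q5

Handle the two conditions separately and then intersect. The first has 3 states tracking how much of the suffix `00` has currently been matched; the second has 6 states tracking whether the input so far still matches the prefix `0011`. A product state is a pair (one from each), accepting exactly when both do. Equivalent product states are then merged.
        0   1  
>  q0   q1  q2 
   q1   q3  q2 
   q2   q2  q2 
   q3   q2  q4 
   q4   q2  q5 
   q5   q6  q5 
   q6   q7  q5 
 * q7   q7  q5 
(> = start, * = accepting)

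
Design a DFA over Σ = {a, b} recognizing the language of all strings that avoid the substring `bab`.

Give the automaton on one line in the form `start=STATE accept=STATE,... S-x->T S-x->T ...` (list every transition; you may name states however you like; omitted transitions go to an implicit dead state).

start=q0 accept=q0,q1,q2 q0-a->q0 q0-b->q1 q1-a->q2 q1-b->q1 q2-a->q0 q2-b->q3 q3-a->q3 q3-b->q3

Track partial matches of the forbidden pattern `bab`. State q3 is a dead state reached once `bab` has occurred; every other state accepts. q0 means no part of `bab` is currently matched.
        a   b  
>* q0   q0  q1 
 * q1   q2  q1 
 * q2   q0  q3 
   q3   q3  q3 
(> = start, * = accepting)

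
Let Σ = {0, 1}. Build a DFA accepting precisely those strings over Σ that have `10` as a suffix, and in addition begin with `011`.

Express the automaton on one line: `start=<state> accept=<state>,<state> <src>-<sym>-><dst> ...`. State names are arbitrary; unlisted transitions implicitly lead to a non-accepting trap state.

Run two small machines in parallel and take their product. The first has 3 states tracking how much of the suffix `10` has currently been matched; the second has 5 states tracking whether the input so far still matches the prefix `011`. A product state is a pair (one from each), accepting exactly when both do. Equivalent product states are then merged.
With 7 states:
       0  1 
>  A   B  C 
   B   C  D 
   C   C  C 
   D   C  E 
   E   F  E 
 * F   G  E 
   G   G  E 
(> = start, * = accepting)

start=A accept=F A-0->B A-1->C B-0->C B-1->D C-0->C C-1->C D-0->C D-1->E E-0->F E-1->E F-0->G F-1->E G-0->G G-1->E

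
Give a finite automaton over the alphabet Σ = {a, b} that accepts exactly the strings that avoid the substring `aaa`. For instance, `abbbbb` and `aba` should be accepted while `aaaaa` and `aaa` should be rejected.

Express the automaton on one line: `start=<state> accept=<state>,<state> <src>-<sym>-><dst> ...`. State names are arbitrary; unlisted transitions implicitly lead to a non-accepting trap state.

This is the complement of 'contains `aaa`'. Use the same substring-matching states — q0 through q3 holding how much of `aaa` has just been matched — but flip the accepting set: everything except the trap q3 accepts.
4 states suffice.
        a   b  
>* q0   q1  q0 
 * q1   q2  q0 
 * q2   q3  q0 
   q3   q3  q3 
(> = start, * = accepting)

start=q0 accept=q0,q1,q2 q0-a->q1 q0-b->q0 q1-a->q2 q1-b->q0 q2-a->q3 q2-b->q0 q3-a->q3 q3-b->q3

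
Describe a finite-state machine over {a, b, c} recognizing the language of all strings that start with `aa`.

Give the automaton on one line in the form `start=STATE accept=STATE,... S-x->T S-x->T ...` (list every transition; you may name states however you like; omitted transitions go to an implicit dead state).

Walk along `aa` while the input agrees: from s0 take `a` to s1, and so on. Any deviation drops to the rejecting sink s3. Once s2 is reached the prefix is confirmed and every continuation is accepted.
        a   b   c  
>  s0   s1  s3  s3 
   s1   s2  s3  s3 
 * s2   s2  s2  s2 
   s3   s3  s3  s3 
(> = start, * = accepting)

start=s0 accept=s2 s0-a->s1 s0-b->s3 s0-c->s3 s1-a->s2 s1-b->s3 s1-c->s3 s2-a->s2 s2-b->s2 s2-c->s2 s3-a->s3 s3-b->s3 s3-c->s3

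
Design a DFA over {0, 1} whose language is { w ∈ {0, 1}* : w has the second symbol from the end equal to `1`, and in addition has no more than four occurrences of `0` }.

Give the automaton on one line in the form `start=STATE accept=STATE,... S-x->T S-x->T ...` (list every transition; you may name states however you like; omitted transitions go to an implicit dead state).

start=A accept=F,G,J,K,N,O,R,S,V A-0->B A-1->C B-0->D B-1->E C-0->F C-1->G D-0->H D-1->I E-0->J E-1->K F-0->D F-1->E G-0->F G-1->G H-0->L H-1->M I-0->N I-1->O J-0->H J-1->I K-0->J K-1->K L-0->P L-1->Q M-0->R M-1->S N-0->L N-1->M O-0->N O-1->O P-0->P P-1->T Q-0->U Q-1->V R-0->P R-1->Q S-0->R S-1->S T-0->U T-1->W U-0->P U-1->T V-0->U V-1->V W-0->U W-1->W

Run two small machines in parallel and take their product. The first has 7 states tracking the last 2 symbols read; the second has 6 states tracking the count of `0`s, saturating at 5. A product state is a pair (one from each), accepting exactly when both do.
A 23-state machine:
       0  1 
>  A   B  C 
   B   D  E 
   C   F  G 
   D   H  I 
   E   J  K 
 * F   D  E 
 * G   F  G 
   H   L  M 
   I   N  O 
 * J   H  I 
 * K   J  K 
   L   P  Q 
   M   R  S 
 * N   L  M 
 * O   N  O 
   P   P  T 
   Q   U  V 
 * R   P  Q 
 * S   R  S 
   T   U  W 
   U   P  T 
 * V   U  V 
   W   U  W 
(> = start, * = accepting)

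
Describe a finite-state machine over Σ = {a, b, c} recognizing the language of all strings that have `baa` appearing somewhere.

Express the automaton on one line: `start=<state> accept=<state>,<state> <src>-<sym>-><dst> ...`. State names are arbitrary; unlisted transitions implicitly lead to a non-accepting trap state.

start=s0 accept=s3 s0-a->s0 s0-b->s1 s0-c->s0 s1-a->s2 s1-b->s1 s1-c->s0 s2-a->s3 s2-b->s1 s2-c->s0 s3-a->s3 s3-b->s3 s3-c->s3

Track how much of `baa` has been matched so far: state s0 is no progress, s3 is the absorbing accept state reached once `baa` has occurred. Intermediate states record partial matches; on a mismatch, fall back to the longest reusable overlap.
A 4-state machine:
        a   b   c  
>  s0   s0  s1  s0 
   s1   s2  s1  s0 
   s2   s3  s1  s0 
 * s3   s3  s3  s3 
(> = start, * = accepting)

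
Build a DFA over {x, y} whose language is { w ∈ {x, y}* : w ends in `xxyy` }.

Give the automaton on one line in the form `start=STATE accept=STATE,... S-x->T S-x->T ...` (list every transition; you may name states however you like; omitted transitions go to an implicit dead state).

Let each state record the length of the longest suffix of the input read so far that is also a prefix of `xxyy`. S1 means the last symbol is `x`; S2 means the last 2 symbols are `xx`; S3 means the last 3 symbols are `xxy`; S4 means the last 4 symbols are `xxyy`. Accept only at S4, where the string currently ends in `xxyy`.
A 5-state machine:
        x   y  
>  S0   S1  S0 
   S1   S2  S0 
   S2   S2  S3 
   S3   S1  S4 
 * S4   S1  S0 
(> = start, * = accepting)

start=S0 accept=S4 S0-x->S1 S0-y->S0 S1-x->S2 S1-y->S0 S2-x->S2 S2-y->S3 S3-x->S1 S3-y->S4 S4-x->S1 S4-y->S0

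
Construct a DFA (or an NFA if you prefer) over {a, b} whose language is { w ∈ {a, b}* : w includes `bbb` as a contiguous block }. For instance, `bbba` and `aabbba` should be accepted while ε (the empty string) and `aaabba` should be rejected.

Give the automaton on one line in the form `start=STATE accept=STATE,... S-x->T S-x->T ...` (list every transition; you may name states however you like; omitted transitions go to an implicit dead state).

States q0..q2 record the length of the longest prefix of `bbb` that matches the current input suffix. Reaching q3 means `bbb` has been seen, and we stay there forever. Accept from q3.
        a   b  
>  q0   q0  q1 
   q1   q0  q2 
   q2   q0  q3 
 * q3   q3  q3 
(> = start, * = accepting)

start=q0 accept=q3 q0-a->q0 q0-b->q1 q1-a->q0 q1-b->q2 q2-a->q0 q2-b->q3 q3-a->q3 q3-b->q3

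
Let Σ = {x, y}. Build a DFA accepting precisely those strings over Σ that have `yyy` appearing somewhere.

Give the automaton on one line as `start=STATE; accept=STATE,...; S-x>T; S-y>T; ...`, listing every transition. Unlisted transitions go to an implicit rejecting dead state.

Track how much of `yyy` has been matched so far: state A is no progress, D is the absorbing accept state reached once `yyy` has occurred. Intermediate states record partial matches; on a mismatch, fall back to the longest reusable overlap.
A 4-state machine:
       x  y 
>  A   A  B 
   B   A  C 
   C   A  D 
 * D   D  D 
(> = start, * = accepting)

start=A; accept=D; A-x>A; A-y>B; B-x>A; B-y>C; C-x>A; C-y>D; D-x>D; D-y>D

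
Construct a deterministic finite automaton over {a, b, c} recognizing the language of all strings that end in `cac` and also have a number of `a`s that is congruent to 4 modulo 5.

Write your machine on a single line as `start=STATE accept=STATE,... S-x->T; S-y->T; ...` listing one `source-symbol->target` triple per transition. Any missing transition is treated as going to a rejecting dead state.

start=q0; accept=q7; q0-a->q1; q0-b->q0; q0-c->q0; q1-a->q2; q1-b->q1; q1-c->q1; q2-a->q3; q2-b->q2; q2-c->q2; q3-a->q4; q3-b->q3; q3-c->q5; q4-a->q0; q4-b->q4; q4-c->q4; q5-a->q6; q5-b->q3; q5-c->q5; q6-a->q0; q6-b->q4; q6-c->q7; q7-a->q0; q7-b->q4; q7-c->q4

Build one automaton per condition and run them in lockstep. One (4 states) tracks how much of the suffix `cac` has currently been matched; the other (5 states) tracks the count of `a`s modulo 5. Each combined state is a pair, one component from each; accept when both components accept. Equivalent product states are then merged.
An 8-state machine:
        a   b   c  
>  q0   q1  q0  q0 
   q1   q2  q1  q1 
   q2   q3  q2  q2 
   q3   q4  q3  q5 
   q4   q0  q4  q4 
   q5   q6  q3  q5 
   q6   q0  q4  q7 
 * q7   q0  q4  q4 
(> = start, * = accepting)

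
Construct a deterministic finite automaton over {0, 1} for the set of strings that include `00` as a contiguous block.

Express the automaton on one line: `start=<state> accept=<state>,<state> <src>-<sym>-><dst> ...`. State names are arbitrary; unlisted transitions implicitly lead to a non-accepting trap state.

States q0..q1 record the length of the longest prefix of `00` that matches the current input suffix. Reaching q2 means `00` has been seen, and we stay there forever. Accept from q2.
With 3 states:
        0   1  
>  q0   q1  q0 
   q1   q2  q0 
 * q2   q2  q2 
(> = start, * = accepting)

start=q0 accept=q2 q0-0->q1 q0-1->q0 q1-0->q2 q1-1->q0 q2-0->q2 q2-1->q2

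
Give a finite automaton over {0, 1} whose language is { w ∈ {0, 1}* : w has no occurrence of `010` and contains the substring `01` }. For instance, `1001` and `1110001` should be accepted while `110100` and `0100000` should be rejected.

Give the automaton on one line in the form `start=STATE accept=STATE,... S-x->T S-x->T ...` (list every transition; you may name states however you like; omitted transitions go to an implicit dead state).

Build one automaton per condition and run them in lockstep. The first has 4 states tracking partial matches of the forbidden pattern `010`; the second has 3 states tracking whether and how much of `01` has been seen. A product state is a pair (one from each), accepting exactly when both do.
6 states suffice.
        0   1  
>  S0   S1  S0 
   S1   S1  S2 
 * S2   S3  S4 
   S3   S3  S3 
 * S4   S5  S4 
 * S5   S5  S2 
(> = start, * = accepting)

start=S0 accept=S2,S4,S5 S0-0->S1 S0-1->S0 S1-0->S1 S1-1->S2 S2-0->S3 S2-1->S4 S3-0->S3 S3-1->S3 S4-0->S5 S4-1->S4 S5-0->S5 S5-1->S2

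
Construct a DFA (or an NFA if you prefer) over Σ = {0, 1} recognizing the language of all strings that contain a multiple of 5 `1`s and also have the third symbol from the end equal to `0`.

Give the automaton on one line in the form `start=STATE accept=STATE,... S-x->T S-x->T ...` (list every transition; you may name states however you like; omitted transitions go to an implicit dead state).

Handle the two conditions separately and then intersect. The first has 5 states tracking the count of `1`s modulo 5; the second has 15 states tracking the last 3 symbols read. A product state is a pair (one from each), accepting exactly when both do. After merging equivalent states the machine shrinks.
          0    1  
>  q0     q1   q2 
   q1     q3   q2 
   q2     q2   q4 
   q3     q5   q2 
   q4     q4   q6 
 * q5     q5   q2 
   q6     q7   q8 
   q7     q7   q9 
   q8    q10   q0 
   q9    q10  q11 
   q10   q12  q13 
 * q11    q1   q2 
   q12   q12  q14 
   q13   q15   q2 
 * q14   q15   q2 
 * q15    q3   q2 
(> = start, * = accepting)

start=q0 accept=q5,q11,q14,q15 q0-0->q1 q0-1->q2 q1-0->q3 q1-1->q2 q2-0->q2 q2-1->q4 q3-0->q5 q3-1->q2 q4-0->q4 q4-1->q6 q5-0->q5 q5-1->q2 q6-0->q7 q6-1->q8 q7-0->q7 q7-1->q9 q8-0->q10 q8-1->q0 q9-0->q10 q9-1->q11 q10-0->q12 q10-1->q13 q11-0->q1 q11-1->q2 q12-0->q12 q12-1->q14 q13-0->q15 q13-1->q2 q14-0->q15 q14-1->q2 q15-0->q3 q15-1->q2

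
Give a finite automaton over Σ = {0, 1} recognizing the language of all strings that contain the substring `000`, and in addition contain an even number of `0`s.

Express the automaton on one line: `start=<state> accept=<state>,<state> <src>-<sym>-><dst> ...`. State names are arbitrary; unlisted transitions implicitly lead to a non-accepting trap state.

Run two small machines in parallel and take their product. The first has 4 states tracking whether and how much of `000` has been seen; the second has 2 states tracking the count of `0`s modulo 2. A product state is a pair (one from each), accepting exactly when both do.
An 8-state machine:
        0   1  
>  s0   s1  s0 
   s1   s2  s3 
   s2   s4  s0 
   s3   s5  s3 
   s4   s6  s4 
   s5   s7  s0 
 * s6   s4  s6 
   s7   s6  s3 
(> = start, * = accepting)

start=s0 accept=s6 s0-0->s1 s0-1->s0 s1-0->s2 s1-1->s3 s2-0->s4 s2-1->s0 s3-0->s5 s3-1->s3 s4-0->s6 s4-1->s4 s5-0->s7 s5-1->s0 s6-0->s4 s6-1->s6 s7-0->s6 s7-1->s3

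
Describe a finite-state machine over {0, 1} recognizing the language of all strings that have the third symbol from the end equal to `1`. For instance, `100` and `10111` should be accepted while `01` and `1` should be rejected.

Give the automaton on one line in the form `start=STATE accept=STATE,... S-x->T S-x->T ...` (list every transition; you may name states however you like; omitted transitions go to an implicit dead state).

Because acceptance depends on a position counted from the end, the machine has to buffer the most recent 3 symbols. Make each state the string of the last up-to-3 symbols read; on input `x` shift the window left and append `x`. Accept when the buffered window has length 3 and begins with `1`.
15 states suffice.
          0    1  
>  s0     s1   s2 
   s1     s3   s4 
   s2     s5   s6 
   s3     s7   s8 
   s4     s9  s10 
   s5    s11  s12 
   s6    s13  s14 
   s7     s7   s8 
   s8     s9  s10 
   s9    s11  s12 
   s10   s13  s14 
 * s11    s7   s8 
 * s12    s9  s10 
 * s13   s11  s12 
 * s14   s13  s14 
(> = start, * = accepting)

start=s0 accept=s11,s12,s13,s14 s0-0->s1 s0-1->s2 s1-0->s3 s1-1->s4 s2-0->s5 s2-1->s6 s3-0->s7 s3-1->s8 s4-0->s9 s4-1->s10 s5-0->s11 s5-1->s12 s6-0->s13 s6-1->s14 s7-0->s7 s7-1->s8 s8-0->s9 s8-1->s10 s9-0->s11 s9-1->s12 s10-0->s13 s10-1->s14 s11-0->s7 s11-1->s8 s12-0->s9 s12-1->s10 s13-0->s11 s13-1->s12 s14-0->s13 s14-1->s14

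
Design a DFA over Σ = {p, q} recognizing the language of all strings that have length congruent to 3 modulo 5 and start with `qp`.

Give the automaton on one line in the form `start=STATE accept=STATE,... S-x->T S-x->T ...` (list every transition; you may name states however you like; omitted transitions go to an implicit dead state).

start=A accept=E A-p->B A-q->C B-p->B B-q->B C-p->D C-q->B D-p->E D-q->E E-p->F E-q->F F-p->G F-q->G G-p->H G-q->H H-p->D H-q->D

Build one automaton per condition and run them in lockstep. One (5 states) tracks the input length modulo 5; the other (4 states) tracks whether the input so far still matches the prefix `qp`. Each combined state is a pair, one component from each; accept when both components accept. After merging equivalent states the machine shrinks.
       p  q 
>  A   B  C 
   B   B  B 
   C   D  B 
   D   E  E 
 * E   F  F 
   F   G  G 
   G   H  H 
   H   D  D 
(> = start, * = accepting)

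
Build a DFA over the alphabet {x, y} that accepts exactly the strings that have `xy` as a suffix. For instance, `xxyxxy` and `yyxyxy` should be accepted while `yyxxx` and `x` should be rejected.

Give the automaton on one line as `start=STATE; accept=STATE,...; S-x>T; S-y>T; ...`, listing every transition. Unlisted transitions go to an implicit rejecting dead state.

Remember how much of `xy` the current input suffix matches. State s0 means no match yet; s1 means the last symbol is `x`; s2 means the last 2 symbols are `xy`. Only s2 accepts. On a mismatch, fall back to the longest proper suffix that is still a prefix of `xy`.
        x   y  
>  s0   s1  s0 
   s1   s1  s2 
 * s2   s1  s0 
(> = start, * = accepting)

start=s0; accept=s2; s0-x>s1; s0-y>s0; s1-x>s1; s1-y>s2; s2-x>s1; s2-y>s0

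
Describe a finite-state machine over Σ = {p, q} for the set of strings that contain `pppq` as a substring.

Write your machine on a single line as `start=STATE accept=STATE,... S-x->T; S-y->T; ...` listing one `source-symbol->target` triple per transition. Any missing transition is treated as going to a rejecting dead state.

States S0..S3 record the length of the longest prefix of `pppq` that matches the current input suffix. Reaching S4 means `pppq` has been seen, and we stay there forever. Accept from S4.
        p   q  
>  S0   S1  S0 
   S1   S2  S0 
   S2   S3  S0 
   S3   S3  S4 
 * S4   S4  S4 
(> = start, * = accepting)

start=S0; accept=S4; S0-p->S1; S0-q->S0; S1-p->S2; S1-q->S0; S2-p->S3; S2-q->S0; S3-p->S3; S3-q->S4; S4-p->S4; S4-q->S4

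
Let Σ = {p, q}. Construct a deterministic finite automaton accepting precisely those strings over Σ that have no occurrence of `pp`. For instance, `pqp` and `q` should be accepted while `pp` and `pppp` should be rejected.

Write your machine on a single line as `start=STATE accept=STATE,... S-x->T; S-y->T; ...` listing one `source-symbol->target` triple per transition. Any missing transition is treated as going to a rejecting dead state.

This is the complement of 'contains `pp`'. Use the same substring-matching states — S0 through S2 holding how much of `pp` has just been matched — but flip the accepting set: everything except the trap S2 accepts.
        p   q  
>* S0   S1  S0 
 * S1   S2  S0 
   S2   S2  S2 
(> = start, * = accepting)

start=S0; accept=S0,S1; S0-p->S1; S0-q->S0; S1-p->S2; S1-q->S0; S2-p->S2; S2-q->S2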